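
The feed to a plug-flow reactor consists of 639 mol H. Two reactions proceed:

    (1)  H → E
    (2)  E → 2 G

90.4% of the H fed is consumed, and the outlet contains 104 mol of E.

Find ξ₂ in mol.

ξ₂ = 474 mol

Conversion of H: H consumed = 1ξ₁ = 0.904 × 639 → ξ₁ = 577.7 mol.
E balance: n_E = 0 + 1ξ₁ − 1ξ₂ = 104 → ξ₂ = (1·577.7 − 104)/1 = 473.7 mol.
Outlet amounts (n = n₀ + Σ ν·ξ):
  H: 639 − 1(577.7) = 61.34
  E: 0 + 1(577.7) − 1(473.7) = 104
  G: 0 + 2(473.7) = 947.3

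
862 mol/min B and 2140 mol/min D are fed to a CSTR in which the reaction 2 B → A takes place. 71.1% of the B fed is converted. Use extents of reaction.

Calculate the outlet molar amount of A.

B reacted = 0.711 × 862 = 612.9 mol/min; ν_B = −2, so ξ = 612.9/2 = 306.4 mol/min.
Outlet amounts (n = n₀ + ν ξ):
  B: 862 − 2(306.4) = 249.1
  A: 0 + 1(306.4) = 306.4
  D: 2140 (inert)

306 mol/min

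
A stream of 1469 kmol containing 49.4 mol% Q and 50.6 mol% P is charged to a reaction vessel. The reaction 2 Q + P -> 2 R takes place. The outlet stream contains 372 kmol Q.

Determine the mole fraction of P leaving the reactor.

For Q: n = n₀ − 2ξ → 372 = 725.7 − 2ξ, giving ξ = 176.8 kmol.
Outlet amounts (n = n₀ + ν ξ):
  Q: 725.7 − 2(176.8) = 372
  P: 743.3 − 1(176.8) = 566.5
  R: 0 + 2(176.8) = 353.7
Total out = 1292 kmol; y_P = 566.5 / 1292 = 0.4384.

0.438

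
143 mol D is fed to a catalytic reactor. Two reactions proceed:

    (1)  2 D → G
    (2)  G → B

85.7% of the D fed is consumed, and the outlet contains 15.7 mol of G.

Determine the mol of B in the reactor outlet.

Conversion of D: D consumed = 2ξ₁ = 0.857 × 143 → ξ₁ = 61.28 mol.
G balance: n_G = 0 + 1ξ₁ − 1ξ₂ = 15.7 → ξ₂ = (1·61.28 − 15.7)/1 = 45.58 mol.
Outlet amounts (n = n₀ + Σ ν·ξ):
  D: 143 − 2(61.28) = 20.45
  G: 0 + 1(61.28) − 1(45.58) = 15.7
  B: 0 + 1(45.58) = 45.58

45.6 mol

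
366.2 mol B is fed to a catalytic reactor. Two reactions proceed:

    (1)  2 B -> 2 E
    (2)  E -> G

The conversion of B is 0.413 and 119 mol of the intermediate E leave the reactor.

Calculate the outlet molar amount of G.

Conversion of B: B consumed = 2ξ₁ = 0.413 × 366.2 → ξ₁ = 75.62 mol.
E balance: n_E = 0 + 2ξ₁ − 1ξ₂ = 119 → ξ₂ = (2·75.62 − 119)/1 = 32.24 mol.
Outlet amounts (n = n₀ + Σ ν·ξ):
  B: 366.2 − 2(75.62) = 215
  E: 0 + 2(75.62) − 1(32.24) = 119
  G: 0 + 1(32.24) = 32.24

32.2 mol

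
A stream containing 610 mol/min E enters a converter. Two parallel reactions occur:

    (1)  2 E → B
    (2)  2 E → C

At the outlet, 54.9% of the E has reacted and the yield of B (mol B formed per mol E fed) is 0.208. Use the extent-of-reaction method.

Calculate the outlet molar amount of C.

40.6 mol/min

Yield of B: 1ξ₁ / 610 = 0.208 → ξ₁ = 126.9 mol/min.
Conversion of E: 2ξ₁ + 2ξ₂ = 0.549 × 610 = 334.9 → ξ₂ = 40.57 mol/min.
Outlet amounts (n = n₀ + Σ ν·ξ):
  E: 610 − 2(126.9) − 2(40.57) = 275.1
  B: 0 + 1(126.9) = 126.9
  C: 0 + 1(40.57) = 40.57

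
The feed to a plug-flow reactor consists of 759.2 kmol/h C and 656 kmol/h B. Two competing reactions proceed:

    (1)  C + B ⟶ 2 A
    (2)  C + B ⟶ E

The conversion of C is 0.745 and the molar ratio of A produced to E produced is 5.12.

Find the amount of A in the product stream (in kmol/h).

Conversion of C: C consumed = 0.745 × 759.2 = 565.6 kmol/h = 1ξ₁ + 1ξ₂.
Selectivity: 2ξ₁ / (1ξ₂) = 5.12 → ξ₁ = 2.56 ξ₂.
Substitute: (1·2.56 + 1) ξ₂ = 565.6 → ξ₂ = 158.9 kmol/h, ξ₁ = 406.7 kmol/h.
Outlet amounts (n = n₀ + Σ ν·ξ):
  C: 759.2 − 1(406.7) − 1(158.9) = 193.6
  B: 656 − 1(406.7) − 1(158.9) = 90.4
  A: 0 + 2(406.7) = 813.5
  E: 0 + 1(158.9) = 158.9

813 kmol/h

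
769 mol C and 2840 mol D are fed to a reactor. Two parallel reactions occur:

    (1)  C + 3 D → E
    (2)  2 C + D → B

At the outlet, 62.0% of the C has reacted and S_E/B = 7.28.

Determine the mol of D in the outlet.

1670 mol

Conversion of C: C consumed = 0.62 × 769 = 476.8 mol = 1ξ₁ + 2ξ₂.
Selectivity: 1ξ₁ / (1ξ₂) = 7.28 → ξ₁ = 7.28 ξ₂.
Substitute: (1·7.28 + 2) ξ₂ = 476.8 → ξ₂ = 51.38 mol, ξ₁ = 374 mol.
Outlet amounts (n = n₀ + Σ ν·ξ):
  C: 769 − 1(374) − 2(51.38) = 292.2
  D: 2840 − 3(374) − 1(51.38) = 1667
  E: 0 + 1(374) = 374
  B: 0 + 1(51.38) = 51.38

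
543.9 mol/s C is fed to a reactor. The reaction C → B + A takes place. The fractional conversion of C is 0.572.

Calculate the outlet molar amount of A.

C reacted = 0.572 × 543.9 = 311.1 mol/s; ν_C = −1, so ξ = 311.1/1 = 311.1 mol/s.
Outlet amounts (n = n₀ + ν ξ):
  C: 543.9 − 1(311.1) = 232.8
  B: 0 + 1(311.1) = 311.1
  A: 0 + 1(311.1) = 311.1

311 mol/s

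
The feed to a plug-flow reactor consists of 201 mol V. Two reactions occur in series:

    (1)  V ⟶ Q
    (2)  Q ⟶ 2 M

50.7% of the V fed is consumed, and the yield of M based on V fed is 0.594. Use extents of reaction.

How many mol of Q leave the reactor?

42.2 mol

Conversion of V: V consumed = 1ξ₁ = 0.507 × 201 → ξ₁ = 101.9 mol.
Yield of M: 2ξ₂ / 201 = 0.594 → ξ₂ = 59.7 mol.
Outlet amounts (n = n₀ + Σ ν·ξ):
  V: 201 − 1(101.9) = 99.09
  Q: 0 + 1(101.9) − 1(59.7) = 42.21
  M: 0 + 2(59.7) = 119.4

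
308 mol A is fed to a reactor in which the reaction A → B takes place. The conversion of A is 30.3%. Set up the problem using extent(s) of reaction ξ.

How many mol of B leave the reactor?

93.3 mol

A reacted = 0.303 × 308 = 93.32 mol; ν_A = −1, so ξ = 93.32/1 = 93.32 mol.
Outlet amounts (n = n₀ + ν ξ):
  A: 308 − 1(93.32) = 214.7
  B: 0 + 1(93.32) = 93.32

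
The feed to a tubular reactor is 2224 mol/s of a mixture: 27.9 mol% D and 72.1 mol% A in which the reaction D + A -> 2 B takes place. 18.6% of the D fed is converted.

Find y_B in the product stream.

0.104

D reacted = 0.186 × 620.5 = 115.4 mol/s; ν_D = −1, so ξ = 115.4/1 = 115.4 mol/s.
Outlet amounts (n = n₀ + ν ξ):
  D: 620.5 − 1(115.4) = 505.1
  A: 1604 − 1(115.4) = 1488
  B: 0 + 2(115.4) = 230.8
Total out = 2224 mol/s; y_B = 230.8 / 2224 = 0.1038.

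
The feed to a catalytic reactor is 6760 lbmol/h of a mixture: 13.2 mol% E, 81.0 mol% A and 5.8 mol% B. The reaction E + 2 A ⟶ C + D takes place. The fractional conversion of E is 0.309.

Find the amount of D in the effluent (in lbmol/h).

276 lbmol/h

E reacted = 0.309 × 892.3 = 275.7 lbmol/h; ν_E = −1, so ξ = 275.7/1 = 275.7 lbmol/h.
Outlet amounts (n = n₀ + ν ξ):
  E: 892.3 − 1(275.7) = 616.6
  A: 5476 − 2(275.7) = 4924
  C: 0 + 1(275.7) = 275.7
  D: 0 + 1(275.7) = 275.7
  B: 392.1 (inert)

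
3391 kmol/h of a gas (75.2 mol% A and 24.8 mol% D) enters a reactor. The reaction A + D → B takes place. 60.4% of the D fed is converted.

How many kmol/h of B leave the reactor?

D reacted = 0.604 × 841 = 507.9 kmol/h; ν_D = −1, so ξ = 507.9/1 = 507.9 kmol/h.
Outlet amounts (n = n₀ + ν ξ):
  A: 2550 − 1(507.9) = 2042
  D: 841 − 1(507.9) = 333
  B: 0 + 1(507.9) = 507.9

508 kmol/h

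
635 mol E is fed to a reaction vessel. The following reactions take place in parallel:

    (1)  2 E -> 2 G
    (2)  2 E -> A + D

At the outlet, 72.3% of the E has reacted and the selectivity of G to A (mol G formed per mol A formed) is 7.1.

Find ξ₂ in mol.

ξ₂ = 50.5 mol

Conversion of E: E consumed = 0.723 × 635 = 459.1 mol = 2ξ₁ + 2ξ₂.
Selectivity: 2ξ₁ / (1ξ₂) = 7.1 → ξ₁ = 3.55 ξ₂.
Substitute: (2·3.55 + 2) ξ₂ = 459.1 → ξ₂ = 50.45 mol, ξ₁ = 179.1 mol.
Outlet amounts (n = n₀ + Σ ν·ξ):
  E: 635 − 2(179.1) − 2(50.45) = 175.9
  G: 0 + 2(179.1) = 358.2
  A: 0 + 1(50.45) = 50.45
  D: 0 + 1(50.45) = 50.45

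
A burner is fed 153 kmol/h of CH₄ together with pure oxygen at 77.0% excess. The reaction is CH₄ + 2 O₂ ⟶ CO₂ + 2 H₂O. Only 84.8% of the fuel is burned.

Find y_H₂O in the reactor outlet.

0.374

Stoichiometric O₂ = 2 × 153 = 306 kmol/h; O₂ fed = 306 × 1.770 = 541.6 kmol/h.
Fuel reacted = 0.848 × 153 → ξ = 129.7 kmol/h.
Outlet (n = n₀ + ν ξ):
  CH₄: 153 − 1(129.7) = 23.26
  O₂: 541.6 − 2(129.7) = 282.1
  CO₂: 0 + 1(129.7) = 129.7
  H₂O: 0 + 2(129.7) = 259.5
Total out = 694.6 kmol/h; y_H₂O = 259.5 / 694.6 = 0.3736.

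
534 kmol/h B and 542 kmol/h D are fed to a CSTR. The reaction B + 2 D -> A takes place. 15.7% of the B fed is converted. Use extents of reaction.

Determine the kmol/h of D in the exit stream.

374 kmol/h

B reacted = 0.157 × 534 = 83.84 kmol/h; ν_B = −1, so ξ = 83.84/1 = 83.84 kmol/h.
Outlet amounts (n = n₀ + ν ξ):
  B: 534 − 1(83.84) = 450.2
  D: 542 − 2(83.84) = 374.3
  A: 0 + 1(83.84) = 83.84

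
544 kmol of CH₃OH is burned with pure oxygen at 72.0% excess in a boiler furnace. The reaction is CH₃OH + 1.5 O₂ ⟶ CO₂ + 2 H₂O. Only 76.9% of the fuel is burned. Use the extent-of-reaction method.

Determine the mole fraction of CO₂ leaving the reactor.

Stoichiometric O₂ = 1.5 × 544 = 816 kmol; O₂ fed = 816 × 1.720 = 1404 kmol.
Fuel reacted = 0.769 × 544 → ξ = 418.3 kmol.
Outlet (n = n₀ + ν ξ):
  CH₃OH: 544 − 1(418.3) = 125.7
  O₂: 1404 − 1.5(418.3) = 776
  CO₂: 0 + 1(418.3) = 418.3
  H₂O: 0 + 2(418.3) = 836.7
Total out = 2157 kmol; y_CO₂ = 418.3 / 2157 = 0.194.

0.194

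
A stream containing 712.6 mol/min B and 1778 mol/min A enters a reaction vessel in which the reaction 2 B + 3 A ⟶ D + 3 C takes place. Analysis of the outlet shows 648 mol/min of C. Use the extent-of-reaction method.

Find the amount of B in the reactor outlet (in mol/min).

For C: n = n₀ + 3ξ → 648 = 0 + 3ξ, giving ξ = 216 mol/min.
Outlet amounts (n = n₀ + ν ξ):
  B: 712.6 − 2(216) = 280.6
  A: 1778 − 3(216) = 1130
  D: 0 + 1(216) = 216
  C: 0 + 3(216) = 648

281 mol/min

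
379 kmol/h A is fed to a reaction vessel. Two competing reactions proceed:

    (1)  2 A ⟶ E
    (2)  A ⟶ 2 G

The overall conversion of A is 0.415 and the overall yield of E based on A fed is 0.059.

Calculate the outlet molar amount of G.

225 kmol/h

Yield of E: 1ξ₁ / 379 = 0.059 → ξ₁ = 22.36 kmol/h.
Conversion of A: 2ξ₁ + 1ξ₂ = 0.415 × 379 = 157.3 → ξ₂ = 112.6 kmol/h.
Outlet amounts (n = n₀ + Σ ν·ξ):
  A: 379 − 2(22.36) − 1(112.6) = 221.7
  E: 0 + 1(22.36) = 22.36
  G: 0 + 2(112.6) = 225.1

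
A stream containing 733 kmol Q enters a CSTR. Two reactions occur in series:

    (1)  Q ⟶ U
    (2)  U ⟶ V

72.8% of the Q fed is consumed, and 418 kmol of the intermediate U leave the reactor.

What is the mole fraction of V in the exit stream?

0.158

Conversion of Q: Q consumed = 1ξ₁ = 0.728 × 733 → ξ₁ = 533.6 kmol.
U balance: n_U = 0 + 1ξ₁ − 1ξ₂ = 418 → ξ₂ = (1·533.6 − 418)/1 = 115.6 kmol.
Outlet amounts (n = n₀ + Σ ν·ξ):
  Q: 733 − 1(533.6) = 199.4
  U: 0 + 1(533.6) − 1(115.6) = 418
  V: 0 + 1(115.6) = 115.6
Total out = 733 kmol; y_V = 115.6 / 733 = 0.1577.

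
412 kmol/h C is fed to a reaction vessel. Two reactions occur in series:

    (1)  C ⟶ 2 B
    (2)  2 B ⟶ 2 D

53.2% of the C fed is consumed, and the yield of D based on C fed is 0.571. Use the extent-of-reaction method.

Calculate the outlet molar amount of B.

Conversion of C: C consumed = 1ξ₁ = 0.532 × 412 → ξ₁ = 219.2 kmol/h.
Yield of D: 2ξ₂ / 412 = 0.571 → ξ₂ = 117.6 kmol/h.
Outlet amounts (n = n₀ + Σ ν·ξ):
  C: 412 − 1(219.2) = 192.8
  B: 0 + 2(219.2) − 2(117.6) = 203.1
  D: 0 + 2(117.6) = 235.3

203 kmol/h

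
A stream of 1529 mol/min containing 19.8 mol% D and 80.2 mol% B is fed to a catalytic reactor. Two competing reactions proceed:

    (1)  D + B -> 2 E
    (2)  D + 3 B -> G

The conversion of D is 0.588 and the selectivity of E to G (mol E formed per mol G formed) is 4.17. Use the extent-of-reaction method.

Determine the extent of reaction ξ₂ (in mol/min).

ξ₂ = 57.7 mol/min

Conversion of D: D consumed = 0.588 × 302.7 = 178 mol/min = 1ξ₁ + 1ξ₂.
Selectivity: 2ξ₁ / (1ξ₂) = 4.17 → ξ₁ = 2.085 ξ₂.
Substitute: (1·2.085 + 1) ξ₂ = 178 → ξ₂ = 57.7 mol/min, ξ₁ = 120.3 mol/min.
Outlet amounts (n = n₀ + Σ ν·ξ):
  D: 302.7 − 1(120.3) − 1(57.7) = 124.7
  B: 1226 − 1(120.3) − 3(57.7) = 932.8
  E: 0 + 2(120.3) = 240.6
  G: 0 + 1(57.7) = 57.7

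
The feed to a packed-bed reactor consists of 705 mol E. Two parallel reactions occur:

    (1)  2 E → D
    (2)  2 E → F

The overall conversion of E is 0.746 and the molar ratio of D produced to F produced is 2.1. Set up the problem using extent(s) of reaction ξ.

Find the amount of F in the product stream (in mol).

Conversion of E: E consumed = 0.746 × 705 = 525.9 mol = 2ξ₁ + 2ξ₂.
Selectivity: 1ξ₁ / (1ξ₂) = 2.1 → ξ₁ = 2.1 ξ₂.
Substitute: (2·2.1 + 2) ξ₂ = 525.9 → ξ₂ = 84.83 mol, ξ₁ = 178.1 mol.
Outlet amounts (n = n₀ + Σ ν·ξ):
  E: 705 − 2(178.1) − 2(84.83) = 179.1
  D: 0 + 1(178.1) = 178.1
  F: 0 + 1(84.83) = 84.83

84.8 mol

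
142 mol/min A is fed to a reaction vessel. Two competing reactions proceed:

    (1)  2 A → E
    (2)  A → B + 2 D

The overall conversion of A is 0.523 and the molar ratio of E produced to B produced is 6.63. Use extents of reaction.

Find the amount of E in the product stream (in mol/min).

34.5 mol/min

Conversion of A: A consumed = 0.523 × 142 = 74.27 mol/min = 2ξ₁ + 1ξ₂.
Selectivity: 1ξ₁ / (1ξ₂) = 6.63 → ξ₁ = 6.63 ξ₂.
Substitute: (2·6.63 + 1) ξ₂ = 74.27 → ξ₂ = 5.208 mol/min, ξ₁ = 34.53 mol/min.
Outlet amounts (n = n₀ + Σ ν·ξ):
  A: 142 − 2(34.53) − 1(5.208) = 67.73
  E: 0 + 1(34.53) = 34.53
  B: 0 + 1(5.208) = 5.208
  D: 0 + 2(5.208) = 10.42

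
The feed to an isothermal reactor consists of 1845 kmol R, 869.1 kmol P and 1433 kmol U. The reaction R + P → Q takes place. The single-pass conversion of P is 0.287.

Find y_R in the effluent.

P reacted = 0.287 × 869.1 = 249.4 kmol; ν_P = −1, so ξ = 249.4/1 = 249.4 kmol.
Outlet amounts (n = n₀ + ν ξ):
  R: 1845 − 1(249.4) = 1596
  P: 869.1 − 1(249.4) = 619.7
  Q: 0 + 1(249.4) = 249.4
  U: 1433 (inert)
Total out = 3898 kmol; y_R = 1596 / 3898 = 0.4094.

0.409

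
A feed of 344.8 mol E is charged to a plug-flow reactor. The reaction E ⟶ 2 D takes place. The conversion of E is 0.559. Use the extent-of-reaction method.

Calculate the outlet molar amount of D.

385 mol

E reacted = 0.559 × 344.8 = 192.7 mol; ν_E = −1, so ξ = 192.7/1 = 192.7 mol.
Outlet amounts (n = n₀ + ν ξ):
  E: 344.8 − 1(192.7) = 152.1
  D: 0 + 2(192.7) = 385.5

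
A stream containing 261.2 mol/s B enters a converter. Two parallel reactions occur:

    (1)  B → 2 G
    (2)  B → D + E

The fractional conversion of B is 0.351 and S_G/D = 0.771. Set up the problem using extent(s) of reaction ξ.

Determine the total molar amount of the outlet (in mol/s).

Conversion of B: B consumed = 0.351 × 261.2 = 91.68 mol/s = 1ξ₁ + 1ξ₂.
Selectivity: 2ξ₁ / (1ξ₂) = 0.771 → ξ₁ = 0.3855 ξ₂.
Substitute: (1·0.3855 + 1) ξ₂ = 91.68 → ξ₂ = 66.17 mol/s, ξ₁ = 25.51 mol/s.
Outlet amounts (n = n₀ + Σ ν·ξ):
  B: 261.2 − 1(25.51) − 1(66.17) = 169.5
  G: 0 + 2(25.51) = 51.02
  D: 0 + 1(66.17) = 66.17
  E: 0 + 1(66.17) = 66.17
Total out = 169.5 + 51.02 + 66.17 + 66.17 = 352.9 mol/s.

353 mol/s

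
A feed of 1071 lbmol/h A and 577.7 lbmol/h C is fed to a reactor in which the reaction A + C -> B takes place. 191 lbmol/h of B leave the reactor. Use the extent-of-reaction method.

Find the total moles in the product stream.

For B: n = n₀ + 1ξ → 191 = 0 + 1ξ, giving ξ = 191 lbmol/h.
Outlet amounts (n = n₀ + ν ξ):
  A: 1071 − 1(191) = 880
  C: 577.7 − 1(191) = 386.7
  B: 0 + 1(191) = 191
Total out = 880 + 386.7 + 191 = 1458 lbmol/h.

1460 lbmol/h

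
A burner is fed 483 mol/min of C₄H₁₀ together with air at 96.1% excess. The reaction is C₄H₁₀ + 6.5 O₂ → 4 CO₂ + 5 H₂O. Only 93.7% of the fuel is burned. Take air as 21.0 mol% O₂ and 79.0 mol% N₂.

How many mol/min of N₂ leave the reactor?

Stoichiometric O₂ = 6.5 × 483 = 3140 mol/min; O₂ fed = 3140 × 1.961 = 6157 mol/min.
N₂ fed = 6157 × 79/21 = 23160 mol/min.
Fuel reacted = 0.937 × 483 → ξ = 452.6 mol/min.
Outlet (n = n₀ + ν ξ):
  C₄H₁₀: 483 − 1(452.6) = 30.43
  O₂: 6157 − 6.5(452.6) = 3215
  N₂: 23160 (inert)
  CO₂: 0 + 4(452.6) = 1810
  H₂O: 0 + 5(452.6) = 2263

23200 mol/min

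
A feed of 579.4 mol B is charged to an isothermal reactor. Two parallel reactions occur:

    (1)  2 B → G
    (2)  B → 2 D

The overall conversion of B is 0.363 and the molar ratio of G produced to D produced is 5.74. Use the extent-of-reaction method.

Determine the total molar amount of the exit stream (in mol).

Conversion of B: B consumed = 0.363 × 579.4 = 210.3 mol = 2ξ₁ + 1ξ₂.
Selectivity: 1ξ₁ / (2ξ₂) = 5.74 → ξ₁ = 11.48 ξ₂.
Substitute: (2·11.48 + 1) ξ₂ = 210.3 → ξ₂ = 8.778 mol, ξ₁ = 100.8 mol.
Outlet amounts (n = n₀ + Σ ν·ξ):
  B: 579.4 − 2(100.8) − 1(8.778) = 369.1
  G: 0 + 1(100.8) = 100.8
  D: 0 + 2(8.778) = 17.56
Total out = 369.1 + 100.8 + 17.56 = 487.4 mol.

487 mol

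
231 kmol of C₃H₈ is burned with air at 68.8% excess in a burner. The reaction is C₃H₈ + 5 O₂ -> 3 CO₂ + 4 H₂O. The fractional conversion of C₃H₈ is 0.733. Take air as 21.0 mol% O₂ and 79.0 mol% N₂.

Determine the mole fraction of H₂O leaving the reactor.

Stoichiometric O₂ = 5 × 231 = 1155 kmol; O₂ fed = 1155 × 1.688 = 1950 kmol.
N₂ fed = 1950 × 79/21 = 7334 kmol.
Fuel reacted = 0.733 × 231 → ξ = 169.3 kmol.
Outlet (n = n₀ + ν ξ):
  C₃H₈: 231 − 1(169.3) = 61.68
  O₂: 1950 − 5(169.3) = 1103
  N₂: 7334 (inert)
  CO₂: 0 + 3(169.3) = 508
  H₂O: 0 + 4(169.3) = 677.3
Total out = 9684 kmol; y_H₂O = 677.3 / 9684 = 0.06994.

0.0699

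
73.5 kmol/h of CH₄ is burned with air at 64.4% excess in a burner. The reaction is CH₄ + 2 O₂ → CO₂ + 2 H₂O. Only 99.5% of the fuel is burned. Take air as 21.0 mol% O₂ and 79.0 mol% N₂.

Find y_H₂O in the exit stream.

Stoichiometric O₂ = 2 × 73.5 = 147 kmol/h; O₂ fed = 147 × 1.644 = 241.7 kmol/h.
N₂ fed = 241.7 × 79/21 = 909.1 kmol/h.
Fuel reacted = 0.995 × 73.5 → ξ = 73.13 kmol/h.
Outlet (n = n₀ + ν ξ):
  CH₄: 73.5 − 1(73.13) = 0.3675
  O₂: 241.7 − 2(73.13) = 95.4
  N₂: 909.1 (inert)
  CO₂: 0 + 1(73.13) = 73.13
  H₂O: 0 + 2(73.13) = 146.3
Total out = 1224 kmol/h; y_H₂O = 146.3 / 1224 = 0.1195.

0.119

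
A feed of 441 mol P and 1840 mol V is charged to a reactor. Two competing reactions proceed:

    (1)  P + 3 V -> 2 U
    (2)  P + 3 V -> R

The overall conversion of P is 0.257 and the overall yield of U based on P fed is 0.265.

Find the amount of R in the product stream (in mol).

Yield of U: 2ξ₁ / 441 = 0.265 → ξ₁ = 58.43 mol.
Conversion of P: 1ξ₁ + 1ξ₂ = 0.257 × 441 = 113.3 → ξ₂ = 54.9 mol.
Outlet amounts (n = n₀ + Σ ν·ξ):
  P: 441 − 1(58.43) − 1(54.9) = 327.7
  V: 1840 − 3(58.43) − 3(54.9) = 1500
  U: 0 + 2(58.43) = 116.9
  R: 0 + 1(54.9) = 54.9

54.9 mol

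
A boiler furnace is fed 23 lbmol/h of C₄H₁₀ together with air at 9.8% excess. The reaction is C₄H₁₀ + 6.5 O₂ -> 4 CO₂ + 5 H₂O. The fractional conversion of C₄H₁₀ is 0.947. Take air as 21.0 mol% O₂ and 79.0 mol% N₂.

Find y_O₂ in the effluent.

0.027

Stoichiometric O₂ = 6.5 × 23 = 149.5 lbmol/h; O₂ fed = 149.5 × 1.098 = 164.2 lbmol/h.
N₂ fed = 164.2 × 79/21 = 617.5 lbmol/h.
Fuel reacted = 0.947 × 23 → ξ = 21.78 lbmol/h.
Outlet (n = n₀ + ν ξ):
  C₄H₁₀: 23 − 1(21.78) = 1.219
  O₂: 164.2 − 6.5(21.78) = 22.57
  N₂: 617.5 (inert)
  CO₂: 0 + 4(21.78) = 87.12
  H₂O: 0 + 5(21.78) = 108.9
Total out = 837.3 lbmol/h; y_O₂ = 22.57 / 837.3 = 0.02696.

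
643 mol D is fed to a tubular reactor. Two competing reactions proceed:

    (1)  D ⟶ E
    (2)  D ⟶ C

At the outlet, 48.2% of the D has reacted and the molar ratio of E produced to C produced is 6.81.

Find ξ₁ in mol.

ξ₁ = 270 mol

Conversion of D: D consumed = 0.482 × 643 = 309.9 mol = 1ξ₁ + 1ξ₂.
Selectivity: 1ξ₁ / (1ξ₂) = 6.81 → ξ₁ = 6.81 ξ₂.
Substitute: (1·6.81 + 1) ξ₂ = 309.9 → ξ₂ = 39.68 mol, ξ₁ = 270.2 mol.
Outlet amounts (n = n₀ + Σ ν·ξ):
  D: 643 − 1(270.2) − 1(39.68) = 333.1
  E: 0 + 1(270.2) = 270.2
  C: 0 + 1(39.68) = 39.68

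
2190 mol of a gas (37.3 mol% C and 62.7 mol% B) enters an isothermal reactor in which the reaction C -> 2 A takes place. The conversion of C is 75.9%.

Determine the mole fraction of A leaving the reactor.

C reacted = 0.759 × 816.9 = 620 mol; ν_C = −1, so ξ = 620/1 = 620 mol.
Outlet amounts (n = n₀ + ν ξ):
  C: 816.9 − 1(620) = 196.9
  A: 0 + 2(620) = 1240
  B: 1373 (inert)
Total out = 2810 mol; y_A = 1240 / 2810 = 0.4413.

0.441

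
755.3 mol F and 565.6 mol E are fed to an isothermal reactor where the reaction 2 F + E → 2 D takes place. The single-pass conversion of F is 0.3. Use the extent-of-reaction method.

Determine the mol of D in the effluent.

F reacted = 0.3 × 755.3 = 226.6 mol; ν_F = −2, so ξ = 226.6/2 = 113.3 mol.
Outlet amounts (n = n₀ + ν ξ):
  F: 755.3 − 2(113.3) = 528.7
  E: 565.6 − 1(113.3) = 452.3
  D: 0 + 2(113.3) = 226.6

227 mol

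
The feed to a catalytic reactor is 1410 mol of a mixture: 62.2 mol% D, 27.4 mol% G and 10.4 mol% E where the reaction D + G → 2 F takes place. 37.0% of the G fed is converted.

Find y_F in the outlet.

0.203

G reacted = 0.37 × 386.3 = 142.9 mol; ν_G = −1, so ξ = 142.9/1 = 142.9 mol.
Outlet amounts (n = n₀ + ν ξ):
  D: 877 − 1(142.9) = 734.1
  G: 386.3 − 1(142.9) = 243.4
  F: 0 + 2(142.9) = 285.9
  E: 146.6 (inert)
Total out = 1410 mol; y_F = 285.9 / 1410 = 0.2028.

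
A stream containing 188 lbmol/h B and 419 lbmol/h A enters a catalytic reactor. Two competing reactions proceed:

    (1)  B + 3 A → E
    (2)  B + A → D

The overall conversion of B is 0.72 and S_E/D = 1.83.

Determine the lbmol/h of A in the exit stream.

Conversion of B: B consumed = 0.72 × 188 = 135.4 lbmol/h = 1ξ₁ + 1ξ₂.
Selectivity: 1ξ₁ / (1ξ₂) = 1.83 → ξ₁ = 1.83 ξ₂.
Substitute: (1·1.83 + 1) ξ₂ = 135.4 → ξ₂ = 47.83 lbmol/h, ξ₁ = 87.53 lbmol/h.
Outlet amounts (n = n₀ + Σ ν·ξ):
  B: 188 − 1(87.53) − 1(47.83) = 52.64
  A: 419 − 3(87.53) − 1(47.83) = 108.6
  E: 0 + 1(87.53) = 87.53
  D: 0 + 1(47.83) = 47.83

109 lbmol/h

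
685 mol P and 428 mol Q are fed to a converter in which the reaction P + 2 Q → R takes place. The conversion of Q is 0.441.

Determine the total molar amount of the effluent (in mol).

924 mol

Q reacted = 0.441 × 428 = 188.7 mol; ν_Q = −2, so ξ = 188.7/2 = 94.37 mol.
Outlet amounts (n = n₀ + ν ξ):
  P: 685 − 1(94.37) = 590.6
  Q: 428 − 2(94.37) = 239.3
  R: 0 + 1(94.37) = 94.37
Total out = 590.6 + 239.3 + 94.37 = 924.3 mol.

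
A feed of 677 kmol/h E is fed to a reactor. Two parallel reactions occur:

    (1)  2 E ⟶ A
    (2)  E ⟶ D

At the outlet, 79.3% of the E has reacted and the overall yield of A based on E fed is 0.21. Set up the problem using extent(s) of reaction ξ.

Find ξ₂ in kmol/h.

Yield of A: 1ξ₁ / 677 = 0.21 → ξ₁ = 142.2 kmol/h.
Conversion of E: 2ξ₁ + 1ξ₂ = 0.793 × 677 = 536.9 → ξ₂ = 252.5 kmol/h.
Outlet amounts (n = n₀ + Σ ν·ξ):
  E: 677 − 2(142.2) − 1(252.5) = 140.1
  A: 0 + 1(142.2) = 142.2
  D: 0 + 1(252.5) = 252.5

ξ₂ = 253 kmol/h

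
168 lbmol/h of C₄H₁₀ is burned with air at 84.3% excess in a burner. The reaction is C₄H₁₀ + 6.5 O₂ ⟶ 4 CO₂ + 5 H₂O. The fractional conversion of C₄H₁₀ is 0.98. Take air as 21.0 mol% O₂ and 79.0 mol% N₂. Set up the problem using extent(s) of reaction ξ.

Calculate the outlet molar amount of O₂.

Stoichiometric O₂ = 6.5 × 168 = 1092 lbmol/h; O₂ fed = 1092 × 1.843 = 2013 lbmol/h.
N₂ fed = 2013 × 79/21 = 7571 lbmol/h.
Fuel reacted = 0.98 × 168 → ξ = 164.6 lbmol/h.
Outlet (n = n₀ + ν ξ):
  C₄H₁₀: 168 − 1(164.6) = 3.36
  O₂: 2013 − 6.5(164.6) = 942.4
  N₂: 7571 (inert)
  CO₂: 0 + 4(164.6) = 658.6
  H₂O: 0 + 5(164.6) = 823.2

942 lbmol/h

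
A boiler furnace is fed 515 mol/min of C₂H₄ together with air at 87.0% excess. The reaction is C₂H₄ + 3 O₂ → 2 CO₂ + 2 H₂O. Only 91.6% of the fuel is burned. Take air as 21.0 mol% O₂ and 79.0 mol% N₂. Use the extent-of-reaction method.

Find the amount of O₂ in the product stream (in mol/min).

Stoichiometric O₂ = 3 × 515 = 1545 mol/min; O₂ fed = 1545 × 1.870 = 2889 mol/min.
N₂ fed = 2889 × 79/21 = 10870 mol/min.
Fuel reacted = 0.916 × 515 → ξ = 471.7 mol/min.
Outlet (n = n₀ + ν ξ):
  C₂H₄: 515 − 1(471.7) = 43.26
  O₂: 2889 − 3(471.7) = 1474
  N₂: 10870 (inert)
  CO₂: 0 + 2(471.7) = 943.5
  H₂O: 0 + 2(471.7) = 943.5

1470 mol/min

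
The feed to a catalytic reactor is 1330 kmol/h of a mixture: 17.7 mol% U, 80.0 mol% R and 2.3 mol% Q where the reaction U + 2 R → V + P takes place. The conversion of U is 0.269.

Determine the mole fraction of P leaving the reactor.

0.05

U reacted = 0.269 × 235.4 = 63.33 kmol/h; ν_U = −1, so ξ = 63.33/1 = 63.33 kmol/h.
Outlet amounts (n = n₀ + ν ξ):
  U: 235.4 − 1(63.33) = 172.1
  R: 1064 − 2(63.33) = 937.3
  V: 0 + 1(63.33) = 63.33
  P: 0 + 1(63.33) = 63.33
  Q: 30.59 (inert)
Total out = 1267 kmol/h; y_P = 63.33 / 1267 = 0.04999.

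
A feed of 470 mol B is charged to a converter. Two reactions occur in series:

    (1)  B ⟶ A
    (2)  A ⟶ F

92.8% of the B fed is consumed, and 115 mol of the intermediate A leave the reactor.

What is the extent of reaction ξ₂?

ξ₂ = 321 mol

Conversion of B: B consumed = 1ξ₁ = 0.928 × 470 → ξ₁ = 436.2 mol.
A balance: n_A = 0 + 1ξ₁ − 1ξ₂ = 115 → ξ₂ = (1·436.2 − 115)/1 = 321.2 mol.
Outlet amounts (n = n₀ + Σ ν·ξ):
  B: 470 − 1(436.2) = 33.84
  A: 0 + 1(436.2) − 1(321.2) = 115
  F: 0 + 1(321.2) = 321.2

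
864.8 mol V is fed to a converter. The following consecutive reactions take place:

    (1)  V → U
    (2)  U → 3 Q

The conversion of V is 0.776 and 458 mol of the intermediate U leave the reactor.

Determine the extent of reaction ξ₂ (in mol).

ξ₂ = 213 mol

Conversion of V: V consumed = 1ξ₁ = 0.776 × 864.8 → ξ₁ = 671.1 mol.
U balance: n_U = 0 + 1ξ₁ − 1ξ₂ = 458 → ξ₂ = (1·671.1 − 458)/1 = 213.1 mol.
Outlet amounts (n = n₀ + Σ ν·ξ):
  V: 864.8 − 1(671.1) = 193.7
  U: 0 + 1(671.1) − 1(213.1) = 458
  Q: 0 + 3(213.1) = 639.3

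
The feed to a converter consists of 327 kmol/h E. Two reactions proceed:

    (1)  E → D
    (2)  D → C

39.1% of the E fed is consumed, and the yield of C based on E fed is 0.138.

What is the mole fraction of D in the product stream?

0.253

Conversion of E: E consumed = 1ξ₁ = 0.391 × 327 → ξ₁ = 127.9 kmol/h.
Yield of C: 1ξ₂ / 327 = 0.138 → ξ₂ = 45.13 kmol/h.
Outlet amounts (n = n₀ + Σ ν·ξ):
  E: 327 − 1(127.9) = 199.1
  D: 0 + 1(127.9) − 1(45.13) = 82.73
  C: 0 + 1(45.13) = 45.13
Total out = 327 kmol/h; y_D = 82.73 / 327 = 0.253.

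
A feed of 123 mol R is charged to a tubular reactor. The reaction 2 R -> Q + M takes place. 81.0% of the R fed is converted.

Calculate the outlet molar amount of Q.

R reacted = 0.81 × 123 = 99.63 mol; ν_R = −2, so ξ = 99.63/2 = 49.82 mol.
Outlet amounts (n = n₀ + ν ξ):
  R: 123 − 2(49.82) = 23.37
  Q: 0 + 1(49.82) = 49.82
  M: 0 + 1(49.82) = 49.82

49.8 mol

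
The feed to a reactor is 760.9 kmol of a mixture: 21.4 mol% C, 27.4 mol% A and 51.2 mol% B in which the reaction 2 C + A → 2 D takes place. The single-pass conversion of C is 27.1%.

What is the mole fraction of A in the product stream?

C reacted = 0.271 × 162.8 = 44.13 kmol; ν_C = −2, so ξ = 44.13/2 = 22.06 kmol.
Outlet amounts (n = n₀ + ν ξ):
  C: 162.8 − 2(22.06) = 118.7
  A: 208.5 − 1(22.06) = 186.4
  D: 0 + 2(22.06) = 44.13
  B: 389.6 (inert)
Total out = 738.8 kmol; y_A = 186.4 / 738.8 = 0.2523.

0.252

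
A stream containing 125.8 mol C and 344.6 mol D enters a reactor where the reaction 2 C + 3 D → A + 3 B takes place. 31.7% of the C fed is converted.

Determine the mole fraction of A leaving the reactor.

C reacted = 0.317 × 125.8 = 39.88 mol; ν_C = −2, so ξ = 39.88/2 = 19.94 mol.
Outlet amounts (n = n₀ + ν ξ):
  C: 125.8 − 2(19.94) = 85.92
  D: 344.6 − 3(19.94) = 284.8
  A: 0 + 1(19.94) = 19.94
  B: 0 + 3(19.94) = 59.82
Total out = 450.5 mol; y_A = 19.94 / 450.5 = 0.04426.

0.0443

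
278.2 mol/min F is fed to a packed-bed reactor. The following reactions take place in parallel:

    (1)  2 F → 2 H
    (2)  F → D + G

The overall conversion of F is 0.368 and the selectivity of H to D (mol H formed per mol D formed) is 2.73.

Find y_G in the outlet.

Conversion of F: F consumed = 0.368 × 278.2 = 102.4 mol/min = 2ξ₁ + 1ξ₂.
Selectivity: 2ξ₁ / (1ξ₂) = 2.73 → ξ₁ = 1.365 ξ₂.
Substitute: (2·1.365 + 1) ξ₂ = 102.4 → ξ₂ = 27.45 mol/min, ξ₁ = 37.47 mol/min.
Outlet amounts (n = n₀ + Σ ν·ξ):
  F: 278.2 − 2(37.47) − 1(27.45) = 175.8
  H: 0 + 2(37.47) = 74.93
  D: 0 + 1(27.45) = 27.45
  G: 0 + 1(27.45) = 27.45
Total out = 305.6 mol/min; y_G = 27.45 / 305.6 = 0.0898.

0.0898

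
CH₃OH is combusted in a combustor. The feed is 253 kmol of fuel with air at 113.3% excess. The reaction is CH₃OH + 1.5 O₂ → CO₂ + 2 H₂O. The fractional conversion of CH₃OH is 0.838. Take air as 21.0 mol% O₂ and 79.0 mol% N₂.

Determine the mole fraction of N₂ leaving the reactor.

Stoichiometric O₂ = 1.5 × 253 = 379.5 kmol; O₂ fed = 379.5 × 2.133 = 809.5 kmol.
N₂ fed = 809.5 × 79/21 = 3045 kmol.
Fuel reacted = 0.838 × 253 → ξ = 212 kmol.
Outlet (n = n₀ + ν ξ):
  CH₃OH: 253 − 1(212) = 40.99
  O₂: 809.5 − 1.5(212) = 491.5
  N₂: 3045 (inert)
  CO₂: 0 + 1(212) = 212
  H₂O: 0 + 2(212) = 424
Total out = 4214 kmol; y_N₂ = 3045 / 4214 = 0.7227.

0.723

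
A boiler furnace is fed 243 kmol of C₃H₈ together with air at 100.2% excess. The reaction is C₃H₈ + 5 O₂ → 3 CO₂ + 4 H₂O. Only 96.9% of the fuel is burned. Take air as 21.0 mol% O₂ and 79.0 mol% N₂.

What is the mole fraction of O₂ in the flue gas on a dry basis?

0.113

Stoichiometric O₂ = 5 × 243 = 1215 kmol; O₂ fed = 1215 × 2.002 = 2432 kmol.
N₂ fed = 2432 × 79/21 = 9151 kmol.
Fuel reacted = 0.969 × 243 → ξ = 235.5 kmol.
Outlet (n = n₀ + ν ξ):
  C₃H₈: 243 − 1(235.5) = 7.533
  O₂: 2432 − 5(235.5) = 1255
  N₂: 9151 (inert)
  CO₂: 0 + 3(235.5) = 706.4
  H₂O: 0 + 4(235.5) = 941.9
Dry total = 11120 kmol; y_O₂ (dry) = 1255 / 11120 = 0.1129.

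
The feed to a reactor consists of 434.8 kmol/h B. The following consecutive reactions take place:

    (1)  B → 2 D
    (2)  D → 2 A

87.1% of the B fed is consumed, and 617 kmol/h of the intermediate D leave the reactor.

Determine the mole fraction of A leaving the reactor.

0.294

Conversion of B: B consumed = 1ξ₁ = 0.871 × 434.8 → ξ₁ = 378.7 kmol/h.
D balance: n_D = 0 + 2ξ₁ − 1ξ₂ = 617 → ξ₂ = (2·378.7 − 617)/1 = 140.4 kmol/h.
Outlet amounts (n = n₀ + Σ ν·ξ):
  B: 434.8 − 1(378.7) = 56.09
  D: 0 + 2(378.7) − 1(140.4) = 617
  A: 0 + 2(140.4) = 280.8
Total out = 953.9 kmol/h; y_A = 280.8 / 953.9 = 0.2944.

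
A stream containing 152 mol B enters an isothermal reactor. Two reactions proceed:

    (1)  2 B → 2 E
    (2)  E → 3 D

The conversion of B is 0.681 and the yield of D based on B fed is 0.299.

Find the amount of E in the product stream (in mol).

Conversion of B: B consumed = 2ξ₁ = 0.681 × 152 → ξ₁ = 51.76 mol.
Yield of D: 3ξ₂ / 152 = 0.299 → ξ₂ = 15.15 mol.
Outlet amounts (n = n₀ + Σ ν·ξ):
  B: 152 − 2(51.76) = 48.49
  E: 0 + 2(51.76) − 1(15.15) = 88.36
  D: 0 + 3(15.15) = 45.45

88.4 mol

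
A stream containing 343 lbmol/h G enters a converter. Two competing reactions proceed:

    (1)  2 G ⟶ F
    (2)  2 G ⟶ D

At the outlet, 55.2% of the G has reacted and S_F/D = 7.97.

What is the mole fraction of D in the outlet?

0.0425

Conversion of G: G consumed = 0.552 × 343 = 189.3 lbmol/h = 2ξ₁ + 2ξ₂.
Selectivity: 1ξ₁ / (1ξ₂) = 7.97 → ξ₁ = 7.97 ξ₂.
Substitute: (2·7.97 + 2) ξ₂ = 189.3 → ξ₂ = 10.55 lbmol/h, ξ₁ = 84.11 lbmol/h.
Outlet amounts (n = n₀ + Σ ν·ξ):
  G: 343 − 2(84.11) − 2(10.55) = 153.7
  F: 0 + 1(84.11) = 84.11
  D: 0 + 1(10.55) = 10.55
Total out = 248.3 lbmol/h; y_D = 10.55 / 248.3 = 0.0425.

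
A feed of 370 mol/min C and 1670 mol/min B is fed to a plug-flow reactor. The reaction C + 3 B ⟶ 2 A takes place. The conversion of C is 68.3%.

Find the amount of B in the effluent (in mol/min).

C reacted = 0.683 × 370 = 252.7 mol/min; ν_C = −1, so ξ = 252.7/1 = 252.7 mol/min.
Outlet amounts (n = n₀ + ν ξ):
  C: 370 − 1(252.7) = 117.3
  B: 1670 − 3(252.7) = 911.9
  A: 0 + 2(252.7) = 505.4

912 mol/min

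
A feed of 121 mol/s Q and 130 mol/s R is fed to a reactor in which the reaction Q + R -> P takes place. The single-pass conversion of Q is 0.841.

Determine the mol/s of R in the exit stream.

28.2 mol/s

Q reacted = 0.841 × 121 = 101.8 mol/s; ν_Q = −1, so ξ = 101.8/1 = 101.8 mol/s.
Outlet amounts (n = n₀ + ν ξ):
  Q: 121 − 1(101.8) = 19.24
  R: 130 − 1(101.8) = 28.24
  P: 0 + 1(101.8) = 101.8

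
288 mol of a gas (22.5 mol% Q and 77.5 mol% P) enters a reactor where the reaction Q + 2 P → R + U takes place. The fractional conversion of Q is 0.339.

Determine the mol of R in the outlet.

22 mol

Q reacted = 0.339 × 64.8 = 21.97 mol; ν_Q = −1, so ξ = 21.97/1 = 21.97 mol.
Outlet amounts (n = n₀ + ν ξ):
  Q: 64.8 − 1(21.97) = 42.83
  P: 223.2 − 2(21.97) = 179.3
  R: 0 + 1(21.97) = 21.97
  U: 0 + 1(21.97) = 21.97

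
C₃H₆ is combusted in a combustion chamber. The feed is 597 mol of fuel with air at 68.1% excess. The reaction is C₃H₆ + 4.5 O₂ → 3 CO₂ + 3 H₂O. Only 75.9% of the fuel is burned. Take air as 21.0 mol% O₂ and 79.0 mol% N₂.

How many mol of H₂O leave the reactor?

Stoichiometric O₂ = 4.5 × 597 = 2686 mol; O₂ fed = 2686 × 1.681 = 4516 mol.
N₂ fed = 4516 × 79/21 = 16990 mol.
Fuel reacted = 0.759 × 597 → ξ = 453.1 mol.
Outlet (n = n₀ + ν ξ):
  C₃H₆: 597 − 1(453.1) = 143.9
  O₂: 4516 − 4.5(453.1) = 2477
  N₂: 16990 (inert)
  CO₂: 0 + 3(453.1) = 1359
  H₂O: 0 + 3(453.1) = 1359

1360 mol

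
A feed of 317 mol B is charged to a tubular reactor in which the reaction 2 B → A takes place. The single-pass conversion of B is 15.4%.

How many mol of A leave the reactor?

24.4 mol

B reacted = 0.154 × 317 = 48.82 mol; ν_B = −2, so ξ = 48.82/2 = 24.41 mol.
Outlet amounts (n = n₀ + ν ξ):
  B: 317 − 2(24.41) = 268.2
  A: 0 + 1(24.41) = 24.41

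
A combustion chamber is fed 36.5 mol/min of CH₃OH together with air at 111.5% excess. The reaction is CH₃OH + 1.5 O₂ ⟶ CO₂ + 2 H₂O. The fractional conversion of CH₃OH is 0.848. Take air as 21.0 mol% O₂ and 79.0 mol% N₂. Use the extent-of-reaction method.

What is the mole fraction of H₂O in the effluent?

Stoichiometric O₂ = 1.5 × 36.5 = 54.75 mol/min; O₂ fed = 54.75 × 2.115 = 115.8 mol/min.
N₂ fed = 115.8 × 79/21 = 435.6 mol/min.
Fuel reacted = 0.848 × 36.5 → ξ = 30.95 mol/min.
Outlet (n = n₀ + ν ξ):
  CH₃OH: 36.5 − 1(30.95) = 5.548
  O₂: 115.8 − 1.5(30.95) = 69.37
  N₂: 435.6 (inert)
  CO₂: 0 + 1(30.95) = 30.95
  H₂O: 0 + 2(30.95) = 61.9
Total out = 603.4 mol/min; y_H₂O = 61.9 / 603.4 = 0.1026.

0.103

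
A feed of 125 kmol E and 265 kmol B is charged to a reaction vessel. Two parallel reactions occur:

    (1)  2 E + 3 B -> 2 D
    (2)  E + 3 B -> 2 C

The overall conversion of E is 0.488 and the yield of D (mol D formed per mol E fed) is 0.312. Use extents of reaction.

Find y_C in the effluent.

0.153

Yield of D: 2ξ₁ / 125 = 0.312 → ξ₁ = 19.5 kmol.
Conversion of E: 2ξ₁ + 1ξ₂ = 0.488 × 125 = 61 → ξ₂ = 22 kmol.
Outlet amounts (n = n₀ + Σ ν·ξ):
  E: 125 − 2(19.5) − 1(22) = 64
  B: 265 − 3(19.5) − 3(22) = 140.5
  D: 0 + 2(19.5) = 39
  C: 0 + 2(22) = 44
Total out = 287.5 kmol; y_C = 44 / 287.5 = 0.153.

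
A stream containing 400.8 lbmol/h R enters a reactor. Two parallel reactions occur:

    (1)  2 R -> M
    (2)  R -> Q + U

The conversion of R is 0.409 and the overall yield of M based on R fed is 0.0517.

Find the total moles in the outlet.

503 lbmol/h

Yield of M: 1ξ₁ / 400.8 = 0.0517 → ξ₁ = 20.72 lbmol/h.
Conversion of R: 2ξ₁ + 1ξ₂ = 0.409 × 400.8 = 163.9 → ξ₂ = 122.5 lbmol/h.
Outlet amounts (n = n₀ + Σ ν·ξ):
  R: 400.8 − 2(20.72) − 1(122.5) = 236.9
  M: 0 + 1(20.72) = 20.72
  Q: 0 + 1(122.5) = 122.5
  U: 0 + 1(122.5) = 122.5
Total out = 236.9 + 20.72 + 122.5 + 122.5 = 502.6 lbmol/h.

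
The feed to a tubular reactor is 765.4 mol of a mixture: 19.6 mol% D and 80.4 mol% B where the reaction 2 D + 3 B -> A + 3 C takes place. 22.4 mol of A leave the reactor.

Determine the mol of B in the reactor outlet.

For A: n = n₀ + 1ξ → 22.4 = 0 + 1ξ, giving ξ = 22.4 mol.
Outlet amounts (n = n₀ + ν ξ):
  D: 150 − 2(22.4) = 105.2
  B: 615.4 − 3(22.4) = 548.2
  A: 0 + 1(22.4) = 22.4
  C: 0 + 3(22.4) = 67.2

548 mol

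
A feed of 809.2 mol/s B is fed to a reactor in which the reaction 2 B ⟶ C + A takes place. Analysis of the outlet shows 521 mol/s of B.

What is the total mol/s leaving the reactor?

For B: n = n₀ − 2ξ → 521 = 809.2 − 2ξ, giving ξ = 144.1 mol/s.
Outlet amounts (n = n₀ + ν ξ):
  B: 809.2 − 2(144.1) = 521
  C: 0 + 1(144.1) = 144.1
  A: 0 + 1(144.1) = 144.1
Total out = 521 + 144.1 + 144.1 = 809.2 mol/s.

809 mol/s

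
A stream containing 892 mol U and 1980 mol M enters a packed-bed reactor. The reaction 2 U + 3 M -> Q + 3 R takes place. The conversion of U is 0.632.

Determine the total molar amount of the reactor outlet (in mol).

2590 mol

U reacted = 0.632 × 892 = 563.7 mol; ν_U = −2, so ξ = 563.7/2 = 281.9 mol.
Outlet amounts (n = n₀ + ν ξ):
  U: 892 − 2(281.9) = 328.3
  M: 1980 − 3(281.9) = 1134
  Q: 0 + 1(281.9) = 281.9
  R: 0 + 3(281.9) = 845.6
Total out = 328.3 + 1134 + 281.9 + 845.6 = 2590 mol.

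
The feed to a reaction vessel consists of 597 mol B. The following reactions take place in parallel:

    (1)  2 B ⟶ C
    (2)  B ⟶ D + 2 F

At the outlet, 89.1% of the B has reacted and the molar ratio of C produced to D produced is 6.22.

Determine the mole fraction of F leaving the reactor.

Conversion of B: B consumed = 0.891 × 597 = 531.9 mol = 2ξ₁ + 1ξ₂.
Selectivity: 1ξ₁ / (1ξ₂) = 6.22 → ξ₁ = 6.22 ξ₂.
Substitute: (2·6.22 + 1) ξ₂ = 531.9 → ξ₂ = 39.58 mol, ξ₁ = 246.2 mol.
Outlet amounts (n = n₀ + Σ ν·ξ):
  B: 597 − 2(246.2) − 1(39.58) = 65.07
  C: 0 + 1(246.2) = 246.2
  D: 0 + 1(39.58) = 39.58
  F: 0 + 2(39.58) = 79.16
Total out = 430 mol; y_F = 79.16 / 430 = 0.1841.

0.184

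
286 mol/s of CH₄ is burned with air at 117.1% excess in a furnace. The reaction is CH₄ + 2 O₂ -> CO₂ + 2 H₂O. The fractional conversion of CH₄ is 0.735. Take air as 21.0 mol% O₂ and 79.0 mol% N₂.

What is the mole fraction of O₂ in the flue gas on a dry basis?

Stoichiometric O₂ = 2 × 286 = 572 mol/s; O₂ fed = 572 × 2.171 = 1242 mol/s.
N₂ fed = 1242 × 79/21 = 4672 mol/s.
Fuel reacted = 0.735 × 286 → ξ = 210.2 mol/s.
Outlet (n = n₀ + ν ξ):
  CH₄: 286 − 1(210.2) = 75.79
  O₂: 1242 − 2(210.2) = 821.4
  N₂: 4672 (inert)
  CO₂: 0 + 1(210.2) = 210.2
  H₂O: 0 + 2(210.2) = 420.4
Dry total = 5779 mol/s; y_O₂ (dry) = 821.4 / 5779 = 0.1421.

0.142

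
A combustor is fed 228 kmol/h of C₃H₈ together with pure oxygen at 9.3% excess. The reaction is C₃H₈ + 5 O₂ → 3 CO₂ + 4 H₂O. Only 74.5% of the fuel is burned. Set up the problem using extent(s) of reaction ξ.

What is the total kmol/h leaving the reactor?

Stoichiometric O₂ = 5 × 228 = 1140 kmol/h; O₂ fed = 1140 × 1.093 = 1246 kmol/h.
Fuel reacted = 0.745 × 228 → ξ = 169.9 kmol/h.
Outlet (n = n₀ + ν ξ):
  C₃H₈: 228 − 1(169.9) = 58.14
  O₂: 1246 − 5(169.9) = 396.7
  CO₂: 0 + 3(169.9) = 509.6
  H₂O: 0 + 4(169.9) = 679.4
Total out = 58.14 + 396.7 + 509.6 + 679.4 = 1644 kmol/h.

1640 kmol/h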